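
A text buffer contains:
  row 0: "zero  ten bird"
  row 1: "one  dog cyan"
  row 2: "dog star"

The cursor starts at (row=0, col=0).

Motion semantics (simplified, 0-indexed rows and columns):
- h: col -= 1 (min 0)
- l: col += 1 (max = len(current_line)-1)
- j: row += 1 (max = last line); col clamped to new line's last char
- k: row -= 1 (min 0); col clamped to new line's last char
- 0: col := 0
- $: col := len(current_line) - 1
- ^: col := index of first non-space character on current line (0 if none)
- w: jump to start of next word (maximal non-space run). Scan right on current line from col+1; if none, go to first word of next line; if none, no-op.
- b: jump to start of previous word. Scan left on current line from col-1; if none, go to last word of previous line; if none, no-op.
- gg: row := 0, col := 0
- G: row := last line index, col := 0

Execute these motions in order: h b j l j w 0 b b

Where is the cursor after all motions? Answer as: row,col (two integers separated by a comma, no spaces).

After 1 (h): row=0 col=0 char='z'
After 2 (b): row=0 col=0 char='z'
After 3 (j): row=1 col=0 char='o'
After 4 (l): row=1 col=1 char='n'
After 5 (j): row=2 col=1 char='o'
After 6 (w): row=2 col=4 char='s'
After 7 (0): row=2 col=0 char='d'
After 8 (b): row=1 col=9 char='c'
After 9 (b): row=1 col=5 char='d'

Answer: 1,5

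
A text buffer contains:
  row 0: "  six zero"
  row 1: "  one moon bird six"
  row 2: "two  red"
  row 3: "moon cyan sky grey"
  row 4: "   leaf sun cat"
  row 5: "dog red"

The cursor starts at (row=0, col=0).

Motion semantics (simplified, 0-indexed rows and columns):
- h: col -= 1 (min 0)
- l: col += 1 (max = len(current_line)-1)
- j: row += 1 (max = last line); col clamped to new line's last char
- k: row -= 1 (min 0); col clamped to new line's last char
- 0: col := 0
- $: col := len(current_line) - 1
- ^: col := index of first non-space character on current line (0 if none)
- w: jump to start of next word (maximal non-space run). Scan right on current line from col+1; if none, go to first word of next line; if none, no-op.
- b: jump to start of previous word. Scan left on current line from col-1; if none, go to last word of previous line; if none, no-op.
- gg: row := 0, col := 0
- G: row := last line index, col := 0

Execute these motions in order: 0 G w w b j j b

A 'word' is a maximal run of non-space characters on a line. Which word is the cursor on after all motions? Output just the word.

Answer: cat

Derivation:
After 1 (0): row=0 col=0 char='_'
After 2 (G): row=5 col=0 char='d'
After 3 (w): row=5 col=4 char='r'
After 4 (w): row=5 col=4 char='r'
After 5 (b): row=5 col=0 char='d'
After 6 (j): row=5 col=0 char='d'
After 7 (j): row=5 col=0 char='d'
After 8 (b): row=4 col=12 char='c'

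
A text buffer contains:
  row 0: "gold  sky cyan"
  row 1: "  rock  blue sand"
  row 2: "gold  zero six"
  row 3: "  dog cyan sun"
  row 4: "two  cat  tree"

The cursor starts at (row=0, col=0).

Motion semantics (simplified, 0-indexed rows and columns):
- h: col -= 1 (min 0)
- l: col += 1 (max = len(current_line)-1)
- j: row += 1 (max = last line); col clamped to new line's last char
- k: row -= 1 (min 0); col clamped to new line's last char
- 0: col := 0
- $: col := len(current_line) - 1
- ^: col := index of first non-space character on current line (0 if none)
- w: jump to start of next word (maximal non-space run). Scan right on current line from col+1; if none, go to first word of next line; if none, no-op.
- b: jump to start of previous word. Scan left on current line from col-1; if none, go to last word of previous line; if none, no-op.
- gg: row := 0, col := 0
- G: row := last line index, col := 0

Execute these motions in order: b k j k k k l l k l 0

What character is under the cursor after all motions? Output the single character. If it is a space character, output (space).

Answer: g

Derivation:
After 1 (b): row=0 col=0 char='g'
After 2 (k): row=0 col=0 char='g'
After 3 (j): row=1 col=0 char='_'
After 4 (k): row=0 col=0 char='g'
After 5 (k): row=0 col=0 char='g'
After 6 (k): row=0 col=0 char='g'
After 7 (l): row=0 col=1 char='o'
After 8 (l): row=0 col=2 char='l'
After 9 (k): row=0 col=2 char='l'
After 10 (l): row=0 col=3 char='d'
After 11 (0): row=0 col=0 char='g'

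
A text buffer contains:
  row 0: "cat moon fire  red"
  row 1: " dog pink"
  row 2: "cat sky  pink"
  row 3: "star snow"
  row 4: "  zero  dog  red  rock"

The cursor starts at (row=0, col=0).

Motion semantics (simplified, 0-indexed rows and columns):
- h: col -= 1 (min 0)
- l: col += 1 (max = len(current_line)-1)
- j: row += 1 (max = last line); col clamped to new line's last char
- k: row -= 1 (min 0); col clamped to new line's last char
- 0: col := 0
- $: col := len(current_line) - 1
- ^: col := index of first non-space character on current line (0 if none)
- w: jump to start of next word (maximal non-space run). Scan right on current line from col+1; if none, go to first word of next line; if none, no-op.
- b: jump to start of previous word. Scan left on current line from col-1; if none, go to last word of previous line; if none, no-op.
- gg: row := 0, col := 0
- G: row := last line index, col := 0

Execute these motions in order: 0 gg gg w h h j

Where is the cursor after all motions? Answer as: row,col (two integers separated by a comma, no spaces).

Answer: 1,2

Derivation:
After 1 (0): row=0 col=0 char='c'
After 2 (gg): row=0 col=0 char='c'
After 3 (gg): row=0 col=0 char='c'
After 4 (w): row=0 col=4 char='m'
After 5 (h): row=0 col=3 char='_'
After 6 (h): row=0 col=2 char='t'
After 7 (j): row=1 col=2 char='o'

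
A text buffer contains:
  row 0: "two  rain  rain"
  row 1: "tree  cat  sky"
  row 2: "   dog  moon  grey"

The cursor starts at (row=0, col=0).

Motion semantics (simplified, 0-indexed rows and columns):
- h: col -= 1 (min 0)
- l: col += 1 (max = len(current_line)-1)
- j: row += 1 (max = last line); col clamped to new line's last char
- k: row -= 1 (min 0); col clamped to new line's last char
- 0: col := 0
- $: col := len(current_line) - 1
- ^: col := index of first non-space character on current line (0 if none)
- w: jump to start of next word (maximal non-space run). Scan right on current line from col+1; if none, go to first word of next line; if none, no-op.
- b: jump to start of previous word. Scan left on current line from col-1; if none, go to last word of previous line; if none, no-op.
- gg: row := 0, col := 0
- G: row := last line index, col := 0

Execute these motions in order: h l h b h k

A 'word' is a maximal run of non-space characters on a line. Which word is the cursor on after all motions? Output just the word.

Answer: two

Derivation:
After 1 (h): row=0 col=0 char='t'
After 2 (l): row=0 col=1 char='w'
After 3 (h): row=0 col=0 char='t'
After 4 (b): row=0 col=0 char='t'
After 5 (h): row=0 col=0 char='t'
After 6 (k): row=0 col=0 char='t'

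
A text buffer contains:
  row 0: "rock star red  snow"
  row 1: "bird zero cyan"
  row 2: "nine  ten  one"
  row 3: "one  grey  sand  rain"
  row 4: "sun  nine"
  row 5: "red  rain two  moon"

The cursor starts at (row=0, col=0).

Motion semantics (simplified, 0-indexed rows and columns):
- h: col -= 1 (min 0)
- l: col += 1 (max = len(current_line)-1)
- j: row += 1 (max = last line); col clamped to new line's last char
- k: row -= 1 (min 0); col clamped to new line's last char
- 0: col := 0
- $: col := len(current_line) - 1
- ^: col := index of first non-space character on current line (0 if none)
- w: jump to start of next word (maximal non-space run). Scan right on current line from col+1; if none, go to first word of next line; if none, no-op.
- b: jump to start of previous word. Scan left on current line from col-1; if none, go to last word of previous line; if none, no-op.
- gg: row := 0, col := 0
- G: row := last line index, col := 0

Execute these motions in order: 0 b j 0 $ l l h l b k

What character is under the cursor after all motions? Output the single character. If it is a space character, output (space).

After 1 (0): row=0 col=0 char='r'
After 2 (b): row=0 col=0 char='r'
After 3 (j): row=1 col=0 char='b'
After 4 (0): row=1 col=0 char='b'
After 5 ($): row=1 col=13 char='n'
After 6 (l): row=1 col=13 char='n'
After 7 (l): row=1 col=13 char='n'
After 8 (h): row=1 col=12 char='a'
After 9 (l): row=1 col=13 char='n'
After 10 (b): row=1 col=10 char='c'
After 11 (k): row=0 col=10 char='r'

Answer: r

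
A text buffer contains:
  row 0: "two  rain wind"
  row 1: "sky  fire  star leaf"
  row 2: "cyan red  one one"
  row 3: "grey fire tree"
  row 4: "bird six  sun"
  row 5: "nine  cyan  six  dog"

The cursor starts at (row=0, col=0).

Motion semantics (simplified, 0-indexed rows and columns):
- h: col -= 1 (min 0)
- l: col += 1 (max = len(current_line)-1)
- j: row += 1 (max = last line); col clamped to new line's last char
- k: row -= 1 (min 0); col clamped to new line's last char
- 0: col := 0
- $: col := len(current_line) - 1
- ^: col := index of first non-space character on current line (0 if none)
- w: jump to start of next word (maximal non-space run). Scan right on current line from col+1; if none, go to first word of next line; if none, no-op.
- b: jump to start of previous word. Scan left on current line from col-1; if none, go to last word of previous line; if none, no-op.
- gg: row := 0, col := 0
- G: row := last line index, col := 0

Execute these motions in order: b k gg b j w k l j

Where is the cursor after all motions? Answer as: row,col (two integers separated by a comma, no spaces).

Answer: 1,6

Derivation:
After 1 (b): row=0 col=0 char='t'
After 2 (k): row=0 col=0 char='t'
After 3 (gg): row=0 col=0 char='t'
After 4 (b): row=0 col=0 char='t'
After 5 (j): row=1 col=0 char='s'
After 6 (w): row=1 col=5 char='f'
After 7 (k): row=0 col=5 char='r'
After 8 (l): row=0 col=6 char='a'
After 9 (j): row=1 col=6 char='i'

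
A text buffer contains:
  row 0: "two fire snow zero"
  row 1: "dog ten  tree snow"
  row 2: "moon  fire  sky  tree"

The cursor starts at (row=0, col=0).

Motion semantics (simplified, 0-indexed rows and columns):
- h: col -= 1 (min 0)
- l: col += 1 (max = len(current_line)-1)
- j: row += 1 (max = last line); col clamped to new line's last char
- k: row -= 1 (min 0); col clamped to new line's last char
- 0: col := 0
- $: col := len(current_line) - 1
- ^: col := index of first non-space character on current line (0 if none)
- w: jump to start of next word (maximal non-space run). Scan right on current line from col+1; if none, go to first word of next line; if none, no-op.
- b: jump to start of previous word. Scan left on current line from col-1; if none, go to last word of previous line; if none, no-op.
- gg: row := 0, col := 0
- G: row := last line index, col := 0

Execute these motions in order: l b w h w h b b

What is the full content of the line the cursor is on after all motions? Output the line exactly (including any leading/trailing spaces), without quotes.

After 1 (l): row=0 col=1 char='w'
After 2 (b): row=0 col=0 char='t'
After 3 (w): row=0 col=4 char='f'
After 4 (h): row=0 col=3 char='_'
After 5 (w): row=0 col=4 char='f'
After 6 (h): row=0 col=3 char='_'
After 7 (b): row=0 col=0 char='t'
After 8 (b): row=0 col=0 char='t'

Answer: two fire snow zero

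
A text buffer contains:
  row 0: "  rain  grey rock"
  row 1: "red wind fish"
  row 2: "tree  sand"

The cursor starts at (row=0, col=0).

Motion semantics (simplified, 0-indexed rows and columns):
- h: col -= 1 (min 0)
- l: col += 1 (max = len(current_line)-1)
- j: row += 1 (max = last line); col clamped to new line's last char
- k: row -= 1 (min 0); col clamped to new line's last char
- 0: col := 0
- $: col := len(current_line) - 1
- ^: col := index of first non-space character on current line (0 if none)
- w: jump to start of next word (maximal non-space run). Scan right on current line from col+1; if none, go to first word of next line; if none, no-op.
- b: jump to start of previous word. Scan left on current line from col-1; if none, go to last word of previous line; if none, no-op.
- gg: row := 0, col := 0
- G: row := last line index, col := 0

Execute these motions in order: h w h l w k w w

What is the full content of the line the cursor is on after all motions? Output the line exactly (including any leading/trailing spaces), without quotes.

After 1 (h): row=0 col=0 char='_'
After 2 (w): row=0 col=2 char='r'
After 3 (h): row=0 col=1 char='_'
After 4 (l): row=0 col=2 char='r'
After 5 (w): row=0 col=8 char='g'
After 6 (k): row=0 col=8 char='g'
After 7 (w): row=0 col=13 char='r'
After 8 (w): row=1 col=0 char='r'

Answer: red wind fish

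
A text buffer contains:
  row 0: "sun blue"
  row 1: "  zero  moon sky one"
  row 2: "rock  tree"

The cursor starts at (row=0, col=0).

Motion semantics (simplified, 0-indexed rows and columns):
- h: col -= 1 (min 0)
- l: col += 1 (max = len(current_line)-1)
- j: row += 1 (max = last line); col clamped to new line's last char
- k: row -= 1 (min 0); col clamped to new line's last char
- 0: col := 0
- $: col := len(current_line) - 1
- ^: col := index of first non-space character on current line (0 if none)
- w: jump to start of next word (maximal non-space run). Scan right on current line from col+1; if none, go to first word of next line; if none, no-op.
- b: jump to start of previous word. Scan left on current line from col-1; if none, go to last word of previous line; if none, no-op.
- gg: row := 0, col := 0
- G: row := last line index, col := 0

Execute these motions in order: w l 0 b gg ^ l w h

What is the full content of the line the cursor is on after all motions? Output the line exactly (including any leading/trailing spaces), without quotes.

Answer: sun blue

Derivation:
After 1 (w): row=0 col=4 char='b'
After 2 (l): row=0 col=5 char='l'
After 3 (0): row=0 col=0 char='s'
After 4 (b): row=0 col=0 char='s'
After 5 (gg): row=0 col=0 char='s'
After 6 (^): row=0 col=0 char='s'
After 7 (l): row=0 col=1 char='u'
After 8 (w): row=0 col=4 char='b'
After 9 (h): row=0 col=3 char='_'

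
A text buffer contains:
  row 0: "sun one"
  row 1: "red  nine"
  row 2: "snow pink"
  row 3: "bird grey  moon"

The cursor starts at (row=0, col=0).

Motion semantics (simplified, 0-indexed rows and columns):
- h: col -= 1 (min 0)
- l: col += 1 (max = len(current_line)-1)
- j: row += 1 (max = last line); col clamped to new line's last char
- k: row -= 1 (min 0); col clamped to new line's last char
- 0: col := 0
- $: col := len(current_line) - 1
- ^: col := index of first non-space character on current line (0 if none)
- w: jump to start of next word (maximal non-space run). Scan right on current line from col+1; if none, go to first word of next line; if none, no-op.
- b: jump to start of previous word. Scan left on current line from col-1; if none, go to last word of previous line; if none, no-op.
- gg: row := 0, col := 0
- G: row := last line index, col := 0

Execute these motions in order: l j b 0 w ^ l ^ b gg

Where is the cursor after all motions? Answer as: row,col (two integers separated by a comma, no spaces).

After 1 (l): row=0 col=1 char='u'
After 2 (j): row=1 col=1 char='e'
After 3 (b): row=1 col=0 char='r'
After 4 (0): row=1 col=0 char='r'
After 5 (w): row=1 col=5 char='n'
After 6 (^): row=1 col=0 char='r'
After 7 (l): row=1 col=1 char='e'
After 8 (^): row=1 col=0 char='r'
After 9 (b): row=0 col=4 char='o'
After 10 (gg): row=0 col=0 char='s'

Answer: 0,0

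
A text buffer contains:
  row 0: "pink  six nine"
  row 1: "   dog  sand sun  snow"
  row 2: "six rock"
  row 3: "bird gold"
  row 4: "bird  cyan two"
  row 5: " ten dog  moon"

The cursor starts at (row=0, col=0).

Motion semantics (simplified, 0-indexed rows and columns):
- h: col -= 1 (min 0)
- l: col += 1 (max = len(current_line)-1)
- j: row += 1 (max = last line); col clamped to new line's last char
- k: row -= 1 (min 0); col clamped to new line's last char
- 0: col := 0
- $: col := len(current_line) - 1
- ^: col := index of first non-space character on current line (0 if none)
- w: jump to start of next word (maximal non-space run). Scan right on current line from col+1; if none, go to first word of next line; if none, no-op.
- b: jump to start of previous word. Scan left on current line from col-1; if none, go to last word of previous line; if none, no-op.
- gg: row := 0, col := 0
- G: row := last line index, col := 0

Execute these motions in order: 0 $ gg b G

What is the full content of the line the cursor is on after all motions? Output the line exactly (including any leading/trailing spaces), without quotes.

Answer:  ten dog  moon

Derivation:
After 1 (0): row=0 col=0 char='p'
After 2 ($): row=0 col=13 char='e'
After 3 (gg): row=0 col=0 char='p'
After 4 (b): row=0 col=0 char='p'
After 5 (G): row=5 col=0 char='_'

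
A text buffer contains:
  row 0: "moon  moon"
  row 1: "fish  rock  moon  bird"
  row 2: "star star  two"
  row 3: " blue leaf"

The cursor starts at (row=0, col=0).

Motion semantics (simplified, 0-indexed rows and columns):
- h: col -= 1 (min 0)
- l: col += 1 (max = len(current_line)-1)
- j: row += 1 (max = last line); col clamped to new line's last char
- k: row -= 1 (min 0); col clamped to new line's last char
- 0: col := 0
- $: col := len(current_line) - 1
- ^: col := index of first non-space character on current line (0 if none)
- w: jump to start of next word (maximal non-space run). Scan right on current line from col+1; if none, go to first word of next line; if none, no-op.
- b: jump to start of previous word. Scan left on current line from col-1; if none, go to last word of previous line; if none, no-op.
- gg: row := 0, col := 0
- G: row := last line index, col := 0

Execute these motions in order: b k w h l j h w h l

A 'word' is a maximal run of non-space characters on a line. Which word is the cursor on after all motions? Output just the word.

Answer: rock

Derivation:
After 1 (b): row=0 col=0 char='m'
After 2 (k): row=0 col=0 char='m'
After 3 (w): row=0 col=6 char='m'
After 4 (h): row=0 col=5 char='_'
After 5 (l): row=0 col=6 char='m'
After 6 (j): row=1 col=6 char='r'
After 7 (h): row=1 col=5 char='_'
After 8 (w): row=1 col=6 char='r'
After 9 (h): row=1 col=5 char='_'
After 10 (l): row=1 col=6 char='r'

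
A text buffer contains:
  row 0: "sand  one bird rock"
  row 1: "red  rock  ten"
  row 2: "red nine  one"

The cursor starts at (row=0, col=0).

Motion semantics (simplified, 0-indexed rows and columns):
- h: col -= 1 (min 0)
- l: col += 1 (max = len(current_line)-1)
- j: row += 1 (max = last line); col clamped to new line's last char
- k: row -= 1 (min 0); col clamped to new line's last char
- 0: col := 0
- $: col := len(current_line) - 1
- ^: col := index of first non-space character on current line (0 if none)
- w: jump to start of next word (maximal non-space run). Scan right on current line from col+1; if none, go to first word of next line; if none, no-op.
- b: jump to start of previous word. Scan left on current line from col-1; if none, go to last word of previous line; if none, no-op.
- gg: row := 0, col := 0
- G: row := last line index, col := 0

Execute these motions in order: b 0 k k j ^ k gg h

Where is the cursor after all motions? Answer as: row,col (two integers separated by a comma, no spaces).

After 1 (b): row=0 col=0 char='s'
After 2 (0): row=0 col=0 char='s'
After 3 (k): row=0 col=0 char='s'
After 4 (k): row=0 col=0 char='s'
After 5 (j): row=1 col=0 char='r'
After 6 (^): row=1 col=0 char='r'
After 7 (k): row=0 col=0 char='s'
After 8 (gg): row=0 col=0 char='s'
After 9 (h): row=0 col=0 char='s'

Answer: 0,0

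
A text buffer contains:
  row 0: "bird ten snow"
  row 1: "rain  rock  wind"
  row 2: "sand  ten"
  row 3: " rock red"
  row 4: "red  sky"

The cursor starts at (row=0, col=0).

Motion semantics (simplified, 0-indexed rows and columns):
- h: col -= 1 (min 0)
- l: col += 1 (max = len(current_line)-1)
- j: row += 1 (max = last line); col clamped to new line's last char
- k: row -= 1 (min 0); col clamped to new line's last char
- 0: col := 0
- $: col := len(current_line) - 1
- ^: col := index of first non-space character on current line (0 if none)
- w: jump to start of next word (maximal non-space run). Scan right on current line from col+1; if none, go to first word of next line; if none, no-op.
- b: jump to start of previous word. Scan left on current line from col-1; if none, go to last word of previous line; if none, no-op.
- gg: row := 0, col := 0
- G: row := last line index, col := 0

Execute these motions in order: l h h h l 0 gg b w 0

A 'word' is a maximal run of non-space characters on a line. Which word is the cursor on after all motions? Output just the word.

After 1 (l): row=0 col=1 char='i'
After 2 (h): row=0 col=0 char='b'
After 3 (h): row=0 col=0 char='b'
After 4 (h): row=0 col=0 char='b'
After 5 (l): row=0 col=1 char='i'
After 6 (0): row=0 col=0 char='b'
After 7 (gg): row=0 col=0 char='b'
After 8 (b): row=0 col=0 char='b'
After 9 (w): row=0 col=5 char='t'
After 10 (0): row=0 col=0 char='b'

Answer: bird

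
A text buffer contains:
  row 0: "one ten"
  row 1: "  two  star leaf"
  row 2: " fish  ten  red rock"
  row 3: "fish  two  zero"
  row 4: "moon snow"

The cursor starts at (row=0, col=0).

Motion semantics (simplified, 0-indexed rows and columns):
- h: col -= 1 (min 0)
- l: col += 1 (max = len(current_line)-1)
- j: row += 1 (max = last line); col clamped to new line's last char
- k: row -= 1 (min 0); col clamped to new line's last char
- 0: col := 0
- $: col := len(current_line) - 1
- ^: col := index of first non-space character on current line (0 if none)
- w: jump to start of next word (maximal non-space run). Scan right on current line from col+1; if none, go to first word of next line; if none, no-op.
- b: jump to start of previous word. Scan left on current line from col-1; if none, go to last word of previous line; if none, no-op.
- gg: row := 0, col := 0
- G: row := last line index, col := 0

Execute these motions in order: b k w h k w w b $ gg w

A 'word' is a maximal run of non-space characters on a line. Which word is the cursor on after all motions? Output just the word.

Answer: ten

Derivation:
After 1 (b): row=0 col=0 char='o'
After 2 (k): row=0 col=0 char='o'
After 3 (w): row=0 col=4 char='t'
After 4 (h): row=0 col=3 char='_'
After 5 (k): row=0 col=3 char='_'
After 6 (w): row=0 col=4 char='t'
After 7 (w): row=1 col=2 char='t'
After 8 (b): row=0 col=4 char='t'
After 9 ($): row=0 col=6 char='n'
After 10 (gg): row=0 col=0 char='o'
After 11 (w): row=0 col=4 char='t'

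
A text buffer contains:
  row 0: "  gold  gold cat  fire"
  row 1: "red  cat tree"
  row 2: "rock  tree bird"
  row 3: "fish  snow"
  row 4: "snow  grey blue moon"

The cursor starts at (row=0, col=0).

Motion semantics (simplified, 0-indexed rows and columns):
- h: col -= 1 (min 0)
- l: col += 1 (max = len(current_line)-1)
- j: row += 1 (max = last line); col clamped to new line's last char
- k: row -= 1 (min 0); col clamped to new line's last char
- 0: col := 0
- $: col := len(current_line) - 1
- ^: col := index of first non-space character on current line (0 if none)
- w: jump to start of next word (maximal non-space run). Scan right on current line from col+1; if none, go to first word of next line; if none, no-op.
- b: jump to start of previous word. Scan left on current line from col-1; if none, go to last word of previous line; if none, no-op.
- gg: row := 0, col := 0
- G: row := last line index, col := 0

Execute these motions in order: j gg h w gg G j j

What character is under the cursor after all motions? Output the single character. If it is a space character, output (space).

After 1 (j): row=1 col=0 char='r'
After 2 (gg): row=0 col=0 char='_'
After 3 (h): row=0 col=0 char='_'
After 4 (w): row=0 col=2 char='g'
After 5 (gg): row=0 col=0 char='_'
After 6 (G): row=4 col=0 char='s'
After 7 (j): row=4 col=0 char='s'
After 8 (j): row=4 col=0 char='s'

Answer: s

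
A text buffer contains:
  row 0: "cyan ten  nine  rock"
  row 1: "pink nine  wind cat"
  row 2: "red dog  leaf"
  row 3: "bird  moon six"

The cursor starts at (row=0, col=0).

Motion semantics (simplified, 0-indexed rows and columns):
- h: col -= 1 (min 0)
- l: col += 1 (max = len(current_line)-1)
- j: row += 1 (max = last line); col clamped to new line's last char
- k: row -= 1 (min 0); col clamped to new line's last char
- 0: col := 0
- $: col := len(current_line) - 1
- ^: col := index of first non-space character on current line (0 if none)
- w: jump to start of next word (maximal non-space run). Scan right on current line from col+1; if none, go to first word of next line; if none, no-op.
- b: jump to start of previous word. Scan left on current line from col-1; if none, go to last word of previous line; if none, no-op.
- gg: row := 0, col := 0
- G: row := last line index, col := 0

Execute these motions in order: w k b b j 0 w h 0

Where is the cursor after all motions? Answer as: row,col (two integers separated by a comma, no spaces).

Answer: 1,0

Derivation:
After 1 (w): row=0 col=5 char='t'
After 2 (k): row=0 col=5 char='t'
After 3 (b): row=0 col=0 char='c'
After 4 (b): row=0 col=0 char='c'
After 5 (j): row=1 col=0 char='p'
After 6 (0): row=1 col=0 char='p'
After 7 (w): row=1 col=5 char='n'
After 8 (h): row=1 col=4 char='_'
After 9 (0): row=1 col=0 char='p'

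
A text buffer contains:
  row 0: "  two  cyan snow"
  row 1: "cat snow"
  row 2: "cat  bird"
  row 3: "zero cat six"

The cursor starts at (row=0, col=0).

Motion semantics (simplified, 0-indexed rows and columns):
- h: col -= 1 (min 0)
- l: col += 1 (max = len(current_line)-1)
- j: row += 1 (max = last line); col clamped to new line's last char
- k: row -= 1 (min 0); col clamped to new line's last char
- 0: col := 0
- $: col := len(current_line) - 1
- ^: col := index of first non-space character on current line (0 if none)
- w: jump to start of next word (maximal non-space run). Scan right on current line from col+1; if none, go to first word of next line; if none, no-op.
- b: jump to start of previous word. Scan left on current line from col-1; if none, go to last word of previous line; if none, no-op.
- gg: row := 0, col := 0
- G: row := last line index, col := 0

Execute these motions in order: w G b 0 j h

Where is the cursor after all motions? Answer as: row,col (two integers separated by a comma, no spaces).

Answer: 3,0

Derivation:
After 1 (w): row=0 col=2 char='t'
After 2 (G): row=3 col=0 char='z'
After 3 (b): row=2 col=5 char='b'
After 4 (0): row=2 col=0 char='c'
After 5 (j): row=3 col=0 char='z'
After 6 (h): row=3 col=0 char='z'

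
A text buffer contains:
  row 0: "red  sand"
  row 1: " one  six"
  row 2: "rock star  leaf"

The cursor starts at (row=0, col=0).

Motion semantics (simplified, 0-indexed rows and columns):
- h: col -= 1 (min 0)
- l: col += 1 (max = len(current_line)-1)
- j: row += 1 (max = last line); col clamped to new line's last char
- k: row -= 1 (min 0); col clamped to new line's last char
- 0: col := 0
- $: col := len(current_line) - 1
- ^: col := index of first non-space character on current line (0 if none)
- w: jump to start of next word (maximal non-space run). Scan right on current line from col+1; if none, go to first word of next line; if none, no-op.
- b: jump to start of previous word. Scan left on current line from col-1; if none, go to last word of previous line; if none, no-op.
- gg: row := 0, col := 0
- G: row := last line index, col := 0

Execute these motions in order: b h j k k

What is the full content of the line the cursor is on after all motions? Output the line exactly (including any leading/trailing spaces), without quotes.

Answer: red  sand

Derivation:
After 1 (b): row=0 col=0 char='r'
After 2 (h): row=0 col=0 char='r'
After 3 (j): row=1 col=0 char='_'
After 4 (k): row=0 col=0 char='r'
After 5 (k): row=0 col=0 char='r'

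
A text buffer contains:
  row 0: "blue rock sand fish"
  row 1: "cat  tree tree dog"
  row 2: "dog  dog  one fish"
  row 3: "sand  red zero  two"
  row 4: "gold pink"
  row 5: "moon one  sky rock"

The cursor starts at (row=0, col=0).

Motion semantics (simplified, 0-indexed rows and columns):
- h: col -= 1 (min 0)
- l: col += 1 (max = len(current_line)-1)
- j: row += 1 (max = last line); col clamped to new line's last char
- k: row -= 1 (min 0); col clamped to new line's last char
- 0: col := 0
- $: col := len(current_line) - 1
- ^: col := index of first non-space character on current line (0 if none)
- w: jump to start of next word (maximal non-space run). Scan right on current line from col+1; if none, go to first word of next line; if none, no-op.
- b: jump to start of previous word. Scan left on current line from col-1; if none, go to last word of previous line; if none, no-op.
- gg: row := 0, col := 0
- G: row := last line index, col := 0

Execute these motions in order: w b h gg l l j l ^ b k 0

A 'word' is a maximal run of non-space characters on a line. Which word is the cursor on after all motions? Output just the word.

Answer: blue

Derivation:
After 1 (w): row=0 col=5 char='r'
After 2 (b): row=0 col=0 char='b'
After 3 (h): row=0 col=0 char='b'
After 4 (gg): row=0 col=0 char='b'
After 5 (l): row=0 col=1 char='l'
After 6 (l): row=0 col=2 char='u'
After 7 (j): row=1 col=2 char='t'
After 8 (l): row=1 col=3 char='_'
After 9 (^): row=1 col=0 char='c'
After 10 (b): row=0 col=15 char='f'
After 11 (k): row=0 col=15 char='f'
After 12 (0): row=0 col=0 char='b'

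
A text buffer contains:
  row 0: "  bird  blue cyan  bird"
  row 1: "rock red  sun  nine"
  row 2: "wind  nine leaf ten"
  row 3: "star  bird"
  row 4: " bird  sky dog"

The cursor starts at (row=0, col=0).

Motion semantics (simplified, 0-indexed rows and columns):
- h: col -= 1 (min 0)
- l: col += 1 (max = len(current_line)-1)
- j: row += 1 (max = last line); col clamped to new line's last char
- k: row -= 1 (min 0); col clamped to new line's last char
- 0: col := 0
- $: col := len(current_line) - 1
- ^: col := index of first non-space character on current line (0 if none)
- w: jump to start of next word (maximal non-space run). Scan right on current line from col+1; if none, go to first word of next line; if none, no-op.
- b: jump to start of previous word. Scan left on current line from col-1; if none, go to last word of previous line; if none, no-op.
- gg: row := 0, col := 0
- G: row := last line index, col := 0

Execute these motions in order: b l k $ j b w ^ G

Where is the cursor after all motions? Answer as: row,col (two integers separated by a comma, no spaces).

After 1 (b): row=0 col=0 char='_'
After 2 (l): row=0 col=1 char='_'
After 3 (k): row=0 col=1 char='_'
After 4 ($): row=0 col=22 char='d'
After 5 (j): row=1 col=18 char='e'
After 6 (b): row=1 col=15 char='n'
After 7 (w): row=2 col=0 char='w'
After 8 (^): row=2 col=0 char='w'
After 9 (G): row=4 col=0 char='_'

Answer: 4,0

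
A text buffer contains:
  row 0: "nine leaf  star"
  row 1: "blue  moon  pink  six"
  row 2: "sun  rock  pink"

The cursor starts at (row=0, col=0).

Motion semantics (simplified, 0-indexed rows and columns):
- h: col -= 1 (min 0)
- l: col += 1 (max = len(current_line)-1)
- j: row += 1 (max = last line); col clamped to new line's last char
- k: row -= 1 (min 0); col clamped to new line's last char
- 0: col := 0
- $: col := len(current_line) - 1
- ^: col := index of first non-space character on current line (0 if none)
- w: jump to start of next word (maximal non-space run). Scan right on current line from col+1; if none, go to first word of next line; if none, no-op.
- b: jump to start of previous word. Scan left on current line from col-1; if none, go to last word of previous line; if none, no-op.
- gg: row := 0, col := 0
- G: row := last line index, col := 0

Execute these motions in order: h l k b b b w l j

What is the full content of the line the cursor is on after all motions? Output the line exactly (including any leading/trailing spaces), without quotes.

Answer: blue  moon  pink  six

Derivation:
After 1 (h): row=0 col=0 char='n'
After 2 (l): row=0 col=1 char='i'
After 3 (k): row=0 col=1 char='i'
After 4 (b): row=0 col=0 char='n'
After 5 (b): row=0 col=0 char='n'
After 6 (b): row=0 col=0 char='n'
After 7 (w): row=0 col=5 char='l'
After 8 (l): row=0 col=6 char='e'
After 9 (j): row=1 col=6 char='m'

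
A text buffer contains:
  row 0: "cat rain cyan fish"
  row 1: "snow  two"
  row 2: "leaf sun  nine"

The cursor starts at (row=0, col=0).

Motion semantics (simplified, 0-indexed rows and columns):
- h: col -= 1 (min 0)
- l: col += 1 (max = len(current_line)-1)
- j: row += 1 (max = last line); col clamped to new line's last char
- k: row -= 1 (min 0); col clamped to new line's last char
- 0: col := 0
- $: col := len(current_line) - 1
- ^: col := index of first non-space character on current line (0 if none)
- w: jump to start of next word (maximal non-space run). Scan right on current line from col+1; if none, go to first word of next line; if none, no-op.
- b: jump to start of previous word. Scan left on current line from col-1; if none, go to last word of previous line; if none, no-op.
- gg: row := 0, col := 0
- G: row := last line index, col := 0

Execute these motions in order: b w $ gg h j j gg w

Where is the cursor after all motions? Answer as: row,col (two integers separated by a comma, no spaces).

Answer: 0,4

Derivation:
After 1 (b): row=0 col=0 char='c'
After 2 (w): row=0 col=4 char='r'
After 3 ($): row=0 col=17 char='h'
After 4 (gg): row=0 col=0 char='c'
After 5 (h): row=0 col=0 char='c'
After 6 (j): row=1 col=0 char='s'
After 7 (j): row=2 col=0 char='l'
After 8 (gg): row=0 col=0 char='c'
After 9 (w): row=0 col=4 char='r'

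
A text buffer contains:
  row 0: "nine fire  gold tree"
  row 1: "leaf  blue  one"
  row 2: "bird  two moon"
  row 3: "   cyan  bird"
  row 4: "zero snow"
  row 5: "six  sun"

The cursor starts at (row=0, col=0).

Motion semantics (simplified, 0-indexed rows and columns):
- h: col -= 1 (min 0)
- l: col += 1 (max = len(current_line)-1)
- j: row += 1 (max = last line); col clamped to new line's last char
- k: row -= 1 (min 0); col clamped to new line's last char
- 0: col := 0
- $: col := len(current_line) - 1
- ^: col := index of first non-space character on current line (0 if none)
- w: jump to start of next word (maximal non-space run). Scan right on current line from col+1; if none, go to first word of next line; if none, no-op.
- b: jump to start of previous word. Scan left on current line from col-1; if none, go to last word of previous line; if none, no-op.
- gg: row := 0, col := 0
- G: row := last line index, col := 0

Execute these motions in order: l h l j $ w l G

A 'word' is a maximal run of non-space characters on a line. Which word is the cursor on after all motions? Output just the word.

After 1 (l): row=0 col=1 char='i'
After 2 (h): row=0 col=0 char='n'
After 3 (l): row=0 col=1 char='i'
After 4 (j): row=1 col=1 char='e'
After 5 ($): row=1 col=14 char='e'
After 6 (w): row=2 col=0 char='b'
After 7 (l): row=2 col=1 char='i'
After 8 (G): row=5 col=0 char='s'

Answer: six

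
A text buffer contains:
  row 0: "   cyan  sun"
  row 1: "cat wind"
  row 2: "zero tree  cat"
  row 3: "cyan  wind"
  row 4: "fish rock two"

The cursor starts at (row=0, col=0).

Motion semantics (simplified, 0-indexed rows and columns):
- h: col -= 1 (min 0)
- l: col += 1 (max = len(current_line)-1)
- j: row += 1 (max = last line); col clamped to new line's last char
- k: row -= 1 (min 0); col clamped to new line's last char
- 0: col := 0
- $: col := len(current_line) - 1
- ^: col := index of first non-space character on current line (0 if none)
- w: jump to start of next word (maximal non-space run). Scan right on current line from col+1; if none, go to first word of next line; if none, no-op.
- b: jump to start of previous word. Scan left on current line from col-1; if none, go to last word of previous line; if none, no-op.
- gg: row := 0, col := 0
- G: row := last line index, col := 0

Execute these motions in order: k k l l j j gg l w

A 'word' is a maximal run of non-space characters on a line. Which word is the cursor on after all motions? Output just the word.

After 1 (k): row=0 col=0 char='_'
After 2 (k): row=0 col=0 char='_'
After 3 (l): row=0 col=1 char='_'
After 4 (l): row=0 col=2 char='_'
After 5 (j): row=1 col=2 char='t'
After 6 (j): row=2 col=2 char='r'
After 7 (gg): row=0 col=0 char='_'
After 8 (l): row=0 col=1 char='_'
After 9 (w): row=0 col=3 char='c'

Answer: cyan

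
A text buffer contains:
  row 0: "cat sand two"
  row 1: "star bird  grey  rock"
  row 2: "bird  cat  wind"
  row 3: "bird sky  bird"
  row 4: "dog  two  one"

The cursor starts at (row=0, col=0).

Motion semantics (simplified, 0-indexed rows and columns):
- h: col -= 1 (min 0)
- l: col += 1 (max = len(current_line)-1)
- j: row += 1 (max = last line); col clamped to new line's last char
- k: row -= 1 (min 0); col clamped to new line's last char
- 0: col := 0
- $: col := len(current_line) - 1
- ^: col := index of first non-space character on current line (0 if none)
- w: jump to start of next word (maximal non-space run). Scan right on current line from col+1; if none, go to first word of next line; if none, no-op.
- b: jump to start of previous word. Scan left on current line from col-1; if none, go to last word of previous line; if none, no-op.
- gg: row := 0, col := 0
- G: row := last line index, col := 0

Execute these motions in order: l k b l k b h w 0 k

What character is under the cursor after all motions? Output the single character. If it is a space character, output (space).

Answer: c

Derivation:
After 1 (l): row=0 col=1 char='a'
After 2 (k): row=0 col=1 char='a'
After 3 (b): row=0 col=0 char='c'
After 4 (l): row=0 col=1 char='a'
After 5 (k): row=0 col=1 char='a'
After 6 (b): row=0 col=0 char='c'
After 7 (h): row=0 col=0 char='c'
After 8 (w): row=0 col=4 char='s'
After 9 (0): row=0 col=0 char='c'
After 10 (k): row=0 col=0 char='c'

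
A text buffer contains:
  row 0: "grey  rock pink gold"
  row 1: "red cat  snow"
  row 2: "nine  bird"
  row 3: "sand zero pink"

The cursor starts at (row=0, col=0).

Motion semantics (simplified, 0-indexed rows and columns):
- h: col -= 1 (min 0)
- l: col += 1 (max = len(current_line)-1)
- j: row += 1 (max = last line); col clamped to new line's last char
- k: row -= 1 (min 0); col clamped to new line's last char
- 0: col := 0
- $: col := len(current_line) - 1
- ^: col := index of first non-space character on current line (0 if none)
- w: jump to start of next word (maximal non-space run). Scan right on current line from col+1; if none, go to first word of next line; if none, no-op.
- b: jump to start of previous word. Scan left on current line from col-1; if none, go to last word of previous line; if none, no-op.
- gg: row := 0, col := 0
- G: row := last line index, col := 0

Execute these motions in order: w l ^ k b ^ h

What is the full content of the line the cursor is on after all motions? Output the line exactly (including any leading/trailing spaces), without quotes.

Answer: grey  rock pink gold

Derivation:
After 1 (w): row=0 col=6 char='r'
After 2 (l): row=0 col=7 char='o'
After 3 (^): row=0 col=0 char='g'
After 4 (k): row=0 col=0 char='g'
After 5 (b): row=0 col=0 char='g'
After 6 (^): row=0 col=0 char='g'
After 7 (h): row=0 col=0 char='g'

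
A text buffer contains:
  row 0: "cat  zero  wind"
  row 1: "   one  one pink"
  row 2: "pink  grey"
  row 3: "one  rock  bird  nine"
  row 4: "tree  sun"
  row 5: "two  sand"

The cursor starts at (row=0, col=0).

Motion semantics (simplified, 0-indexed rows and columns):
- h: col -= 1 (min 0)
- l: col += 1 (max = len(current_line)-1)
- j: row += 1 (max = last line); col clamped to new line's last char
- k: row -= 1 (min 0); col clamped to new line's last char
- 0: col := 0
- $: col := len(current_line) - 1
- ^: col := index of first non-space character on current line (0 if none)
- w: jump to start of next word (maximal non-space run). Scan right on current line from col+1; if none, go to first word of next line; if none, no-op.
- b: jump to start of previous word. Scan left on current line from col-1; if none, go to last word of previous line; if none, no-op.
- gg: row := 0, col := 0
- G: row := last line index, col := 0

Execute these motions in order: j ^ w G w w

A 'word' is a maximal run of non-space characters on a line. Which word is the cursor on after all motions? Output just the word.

After 1 (j): row=1 col=0 char='_'
After 2 (^): row=1 col=3 char='o'
After 3 (w): row=1 col=8 char='o'
After 4 (G): row=5 col=0 char='t'
After 5 (w): row=5 col=5 char='s'
After 6 (w): row=5 col=5 char='s'

Answer: sand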